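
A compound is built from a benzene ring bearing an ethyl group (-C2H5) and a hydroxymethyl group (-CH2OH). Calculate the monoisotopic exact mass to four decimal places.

136.0888

Atom tally by fragment:
  benzene ring core → C:6 H:6
  (− 2 ring H displaced by substituents)
  + C2H5 → C:2 H:5
  + CH2OH → C:1 H:3 O:1
Element totals:
  C: 9
  H: 12
  O: 1
Molecular formula: C9H12O.
  M = 9(12.0) + 12(1.007825) + 15.994915
    = 108.000000 + 12.093900 + 15.994915 = 136.088815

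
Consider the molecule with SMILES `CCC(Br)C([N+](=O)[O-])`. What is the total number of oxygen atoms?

2

Atom tally by fragment:
  CH3 → C:1 H:3
  CH2 → C:1 H:2
  CH(Br) → C:1 H:1 Br:1
  CH2NO2 → C:1 H:2 N:1 O:2
Element totals:
  C: 4
  H: 8
  Br: 1
  N: 1
  O: 2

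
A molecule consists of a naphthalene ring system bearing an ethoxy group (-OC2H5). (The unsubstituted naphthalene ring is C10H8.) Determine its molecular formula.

Atom tally by fragment:
  naphthalene ring system core → C:10 H:8
  (− 1 ring H displaced by substituents)
  + OC2H5 → C:2 H:5 O:1
Element totals:
  C: 12
  H: 12
  O: 1

C12H12O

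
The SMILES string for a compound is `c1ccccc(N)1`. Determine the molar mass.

93.13 g/mol

Atom tally by fragment:
  benzene ring core → C:6 H:6
  (− 1 ring H displaced by substituents)
  + NH2 → N:1 H:2
Element totals:
  C: 6
  H: 7
  N: 1
Molecular formula: C6H7N.
  M = 6(12.011) + 7(1.008) + 14.007
    = 72.066 + 7.056 + 14.007 = 93.129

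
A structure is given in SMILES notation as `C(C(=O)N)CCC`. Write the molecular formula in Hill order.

C5H11NO

Atom tally by fragment:
  H2NOCCH2 → C:2 H:4 O:1 N:1
  CH2 → C:1 H:2
  CH2 → C:1 H:2
  CH3 → C:1 H:3
Element totals:
  C: 5
  H: 11
  N: 1
  O: 1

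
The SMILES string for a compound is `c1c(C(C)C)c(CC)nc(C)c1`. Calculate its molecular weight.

Atom tally by fragment:
  pyridine ring core → C:5 H:5 N:1
  (− 3 ring H displaced by substituents)
  + CH(CH3)2 → C:3 H:7
  + C2H5 → C:2 H:5
  + CH3 → C:1 H:3
Element totals:
  C: 11
  H: 17
  N: 1
Molecular formula: C11H17N.
  M = 11(12.011) + 17(1.008) + 14.007
    = 132.121 + 17.136 + 14.007 = 163.264

163.26 g/mol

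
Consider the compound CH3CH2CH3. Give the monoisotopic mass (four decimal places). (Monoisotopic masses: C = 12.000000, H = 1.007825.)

Atom tally by fragment:
  CH3 → C:1 H:3
  CH2 → C:1 H:2
  CH3 → C:1 H:3
Element totals:
  C: 3
  H: 8
Molecular formula: C3H8.
  M = 3(12.0) + 8(1.007825)
    = 36.000000 + 8.062600 = 44.062600

44.0626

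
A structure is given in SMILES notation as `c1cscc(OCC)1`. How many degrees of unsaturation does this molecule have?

Atom tally by fragment:
  thiophene ring core → C:4 H:4 S:1
  (− 1 ring H displaced by substituents)
  + OC2H5 → C:2 H:5 O:1
Element totals:
  C: 6
  H: 8
  O: 1
  S: 1
Molecular formula: C6H8OS.
DoU = (2C + 2 + N − H − X) / 2 = (2·6 + 2 + 0 − 8 − 0) / 2 = 3.

3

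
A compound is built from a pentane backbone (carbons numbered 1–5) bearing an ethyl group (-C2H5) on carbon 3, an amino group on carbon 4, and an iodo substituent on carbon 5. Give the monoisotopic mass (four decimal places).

Atom tally by fragment:
  CH3 → C:1 H:3
  CH2 → C:1 H:2
  CH(C2H5) → C:3 H:6
  CH(NH2) → C:1 H:3 N:1
  CH2I → C:1 H:2 I:1
Element totals:
  C: 7
  H: 16
  I: 1
  N: 1
Molecular formula: C7H16IN.
  M = 7(12.0) + 16(1.007825) + 126.904472 + 14.003074
    = 84.000000 + 16.125200 + 126.904472 + 14.003074 = 241.032746

241.0327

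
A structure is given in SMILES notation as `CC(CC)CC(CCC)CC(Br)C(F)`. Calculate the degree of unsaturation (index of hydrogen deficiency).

Atom tally by fragment:
  CH3 → C:1 H:3
  CH(C2H5) → C:3 H:6
  CH2 → C:1 H:2
  CH(CH2CH2CH3) → C:4 H:8
  CH2 → C:1 H:2
  CH(Br) → C:1 H:1 Br:1
  CH2F → C:1 H:2 F:1
Element totals:
  C: 12
  H: 24
  Br: 1
  F: 1
Molecular formula: C12H24BrF.
DoU = (2C + 2 + N − H − X) / 2 = (2·12 + 2 + 0 − 24 − 2) / 2 = 0.

0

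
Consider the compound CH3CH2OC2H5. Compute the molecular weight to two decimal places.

Atom tally by fragment:
  CH3 → C:1 H:3
  CH2OC2H5 → C:3 H:7 O:1
Element totals:
  C: 4
  H: 10
  O: 1
Molecular formula: C4H10O.
  M = 4(12.011) + 10(1.008) + 15.999
    = 48.044 + 10.080 + 15.999 = 74.123

74.12 g/mol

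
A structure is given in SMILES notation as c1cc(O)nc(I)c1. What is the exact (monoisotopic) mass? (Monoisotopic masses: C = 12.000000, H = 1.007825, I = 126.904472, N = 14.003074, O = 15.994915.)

Atom tally by fragment:
  pyridine ring core → C:5 H:5 N:1
  (− 2 ring H displaced by substituents)
  + OH → O:1 H:1
  + I → I:1
Element totals:
  C: 5
  H: 4
  I: 1
  N: 1
  O: 1
Molecular formula: C5H4INO.
  M = 5(12.0) + 4(1.007825) + 126.904472 + 14.003074 + 15.994915
    = 60.000000 + 4.031300 + 126.904472 + 14.003074 + 15.994915 = 220.933761

220.9338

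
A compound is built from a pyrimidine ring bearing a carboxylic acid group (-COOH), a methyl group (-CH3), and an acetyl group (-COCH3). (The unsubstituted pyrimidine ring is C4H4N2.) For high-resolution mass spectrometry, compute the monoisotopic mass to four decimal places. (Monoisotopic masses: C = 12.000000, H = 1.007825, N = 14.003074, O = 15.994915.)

Atom tally by fragment:
  pyrimidine ring core → C:4 H:4 N:2
  (− 3 ring H displaced by substituents)
  + COOH → C:1 H:1 O:2
  + CH3 → C:1 H:3
  + COCH3 → C:2 H:3 O:1
Element totals:
  C: 8
  H: 8
  N: 2
  O: 3
Molecular formula: C8H8N2O3.
  M = 8(12.0) + 8(1.007825) + 2(14.003074) + 3(15.994915)
    = 96.000000 + 8.062600 + 28.006148 + 47.984745 = 180.053493

180.0535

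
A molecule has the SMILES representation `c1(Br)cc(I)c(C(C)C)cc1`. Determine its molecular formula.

C9H10BrI

Atom tally by fragment:
  benzene ring core → C:6 H:6
  (− 3 ring H displaced by substituents)
  + Br → Br:1
  + I → I:1
  + CH(CH3)2 → C:3 H:7
Element totals:
  C: 9
  H: 10
  Br: 1
  I: 1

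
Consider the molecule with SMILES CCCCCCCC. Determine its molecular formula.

C8H18

Atom tally by fragment:
  CH3 → C:1 H:3
  CH2 → C:1 H:2
  CH2 → C:1 H:2
  CH2 → C:1 H:2
  CH2 → C:1 H:2
  CH2 → C:1 H:2
  CH2 → C:1 H:2
  CH3 → C:1 H:3
Element totals:
  C: 8
  H: 18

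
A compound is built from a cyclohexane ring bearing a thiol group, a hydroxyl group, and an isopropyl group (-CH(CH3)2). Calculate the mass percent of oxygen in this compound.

Atom tally by fragment:
  cyclohexane ring core → C:6 H:12
  (− 3 ring H displaced by substituents)
  + SH → S:1 H:1
  + OH → O:1 H:1
  + CH(CH3)2 → C:3 H:7
Element totals:
  C: 9
  H: 18
  O: 1
  S: 1
Molecular formula: C9H18OS.
Molar mass = 174.302 g/mol.
Mass from O: 1 × 15.999 = 15.999 g/mol.
%O = 15.999 / 174.302 × 100 = 9.18%.

9.18%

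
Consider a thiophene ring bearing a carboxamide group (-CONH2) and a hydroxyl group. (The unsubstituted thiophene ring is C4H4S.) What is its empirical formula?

Atom tally by fragment:
  thiophene ring core → C:4 H:4 S:1
  (− 2 ring H displaced by substituents)
  + CONH2 → C:1 H:2 O:1 N:1
  + OH → O:1 H:1
Element totals:
  C: 5
  H: 5
  N: 1
  O: 2
  S: 1
Molecular formula: C5H5NO2S.
gcd of subscripts (5, 5, 1, 2, 1) = 1, so the empirical formula equals the molecular formula.

C5H5NO2S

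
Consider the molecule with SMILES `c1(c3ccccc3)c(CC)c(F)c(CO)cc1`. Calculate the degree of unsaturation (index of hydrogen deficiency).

8

Atom tally by fragment:
  benzene ring core → C:6 H:6
  (− 4 ring H displaced by substituents)
  + C6H5 → C:6 H:5
  + C2H5 → C:2 H:5
  + F → F:1
  + CH2OH → C:1 H:3 O:1
Element totals:
  C: 15
  H: 15
  F: 1
  O: 1
Molecular formula: C15H15FO.
DoU = (2C + 2 + N − H − X) / 2 = (2·15 + 2 + 0 − 15 − 1) / 2 = 8.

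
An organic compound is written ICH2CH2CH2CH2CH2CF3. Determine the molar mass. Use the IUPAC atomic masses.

Atom tally by fragment:
  ICH2 → C:1 H:2 I:1
  CH2 → C:1 H:2
  CH2 → C:1 H:2
  CH2 → C:1 H:2
  CH2CF3 → C:2 H:2 F:3
Element totals:
  C: 6
  H: 10
  F: 3
  I: 1
Molecular formula: C6H10F3I.
  M = 6(12.011) + 10(1.008) + 3(18.998) + 126.904
    = 72.066 + 10.080 + 56.994 + 126.904 = 266.044

266.04 g/mol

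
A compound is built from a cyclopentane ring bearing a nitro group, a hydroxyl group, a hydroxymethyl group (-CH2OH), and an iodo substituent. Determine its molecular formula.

Atom tally by fragment:
  cyclopentane ring core → C:5 H:10
  (− 4 ring H displaced by substituents)
  + NO2 → N:1 O:2
  + OH → O:1 H:1
  + CH2OH → C:1 H:3 O:1
  + I → I:1
Element totals:
  C: 6
  H: 10
  I: 1
  N: 1
  O: 4

C6H10INO4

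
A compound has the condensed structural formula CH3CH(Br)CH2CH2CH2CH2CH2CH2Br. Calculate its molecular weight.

Atom tally by fragment:
  CH3 → C:1 H:3
  CH(Br) → C:1 H:1 Br:1
  CH2 → C:1 H:2
  CH2 → C:1 H:2
  CH2 → C:1 H:2
  CH2 → C:1 H:2
  CH2 → C:1 H:2
  CH2Br → C:1 H:2 Br:1
Element totals:
  C: 8
  H: 16
  Br: 2
Molecular formula: C8H16Br2.
  M = 8(12.011) + 16(1.008) + 2(79.904)
    = 96.088 + 16.128 + 159.808 = 272.024

272.02 g/mol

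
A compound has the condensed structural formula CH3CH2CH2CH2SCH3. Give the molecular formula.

C5H12S

Element totals:
  C: 5
  H: 12
  S: 1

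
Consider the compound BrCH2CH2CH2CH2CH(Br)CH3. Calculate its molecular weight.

243.97 g/mol

Atom tally by fragment:
  BrCH2 → C:1 H:2 Br:1
  CH2 → C:1 H:2
  CH2 → C:1 H:2
  CH2 → C:1 H:2
  CH(Br) → C:1 H:1 Br:1
  CH3 → C:1 H:3
Element totals:
  C: 6
  H: 12
  Br: 2
Molecular formula: C6H12Br2.
  M = 6(12.011) + 12(1.008) + 2(79.904)
    = 72.066 + 12.096 + 159.808 = 243.970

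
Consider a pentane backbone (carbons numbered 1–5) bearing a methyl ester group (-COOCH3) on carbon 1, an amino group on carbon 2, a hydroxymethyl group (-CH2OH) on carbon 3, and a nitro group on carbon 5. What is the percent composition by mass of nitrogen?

12.72%

Atom tally by fragment:
  CH3OOCCH2 → C:3 H:5 O:2
  CH(NH2) → C:1 H:3 N:1
  CH(CH2OH) → C:2 H:4 O:1
  CH2 → C:1 H:2
  CH2NO2 → C:1 H:2 N:1 O:2
Element totals:
  C: 8
  H: 16
  N: 2
  O: 5
Molecular formula: C8H16N2O5.
Molar mass = 220.225 g/mol.
Mass from N: 2 × 14.007 = 28.014 g/mol.
%N = 28.014 / 220.225 × 100 = 12.72%.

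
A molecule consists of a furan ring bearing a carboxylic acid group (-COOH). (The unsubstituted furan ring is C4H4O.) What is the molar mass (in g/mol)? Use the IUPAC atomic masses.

Atom tally by fragment:
  furan ring core → C:4 H:4 O:1
  (− 1 ring H displaced by substituents)
  + COOH → C:1 H:1 O:2
Element totals:
  C: 5
  H: 4
  O: 3
Molecular formula: C5H4O3.
  M = 5(12.011) + 4(1.008) + 3(15.999)
    = 60.055 + 4.032 + 47.997 = 112.084

112.08 g/mol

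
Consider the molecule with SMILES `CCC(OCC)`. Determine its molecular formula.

Atom tally by fragment:
  CH3 → C:1 H:3
  CH2 → C:1 H:2
  CH2OC2H5 → C:3 H:7 O:1
Element totals:
  C: 5
  H: 12
  O: 1

C5H12O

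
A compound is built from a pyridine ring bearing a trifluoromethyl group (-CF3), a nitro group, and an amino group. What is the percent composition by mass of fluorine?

27.52%

Atom tally by fragment:
  pyridine ring core → C:5 H:5 N:1
  (− 3 ring H displaced by substituents)
  + CF3 → C:1 F:3
  + NO2 → N:1 O:2
  + NH2 → N:1 H:2
Element totals:
  C: 6
  H: 4
  F: 3
  N: 3
  O: 2
Molecular formula: C6H4F3N3O2.
Molar mass = 207.111 g/mol.
Mass from F: 3 × 18.998 = 56.994 g/mol.
%F = 56.994 / 207.111 × 100 = 27.52%.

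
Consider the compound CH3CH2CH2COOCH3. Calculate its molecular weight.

102.13 g/mol

Element totals:
  C: 5
  H: 10
  O: 2
Molecular formula: C5H10O2.
  M = 5(12.011) + 10(1.008) + 2(15.999)
    = 60.055 + 10.080 + 31.998 = 102.133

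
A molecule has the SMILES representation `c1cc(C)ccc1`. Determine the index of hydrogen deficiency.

4

Atom tally by fragment:
  benzene ring core → C:6 H:6
  (− 1 ring H displaced by substituents)
  + CH3 → C:1 H:3
Element totals:
  C: 7
  H: 8
Molecular formula: C7H8.
DoU = (2C + 2 + N − H − X) / 2 = (2·7 + 2 + 0 − 8 − 0) / 2 = 4.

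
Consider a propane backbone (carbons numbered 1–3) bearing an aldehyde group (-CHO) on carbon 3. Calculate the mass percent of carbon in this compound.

Atom tally by fragment:
  CH3 → C:1 H:3
  CH2 → C:1 H:2
  CH2CHO → C:2 H:3 O:1
Element totals:
  C: 4
  H: 8
  O: 1
Molecular formula: C4H8O.
Molar mass = 72.107 g/mol.
Mass from C: 4 × 12.011 = 48.044 g/mol.
%C = 48.044 / 72.107 × 100 = 66.63%.

66.63%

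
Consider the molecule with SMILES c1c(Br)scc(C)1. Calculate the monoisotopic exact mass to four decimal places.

Atom tally by fragment:
  thiophene ring core → C:4 H:4 S:1
  (− 2 ring H displaced by substituents)
  + Br → Br:1
  + CH3 → C:1 H:3
Element totals:
  C: 5
  H: 5
  Br: 1
  S: 1
Molecular formula: C5H5BrS.
  M = 5(12.0) + 5(1.007825) + 78.918338 + 31.972071
    = 60.000000 + 5.039125 + 78.918338 + 31.972071 = 175.929534

175.9295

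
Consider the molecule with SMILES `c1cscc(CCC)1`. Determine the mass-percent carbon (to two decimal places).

66.61%

Atom tally by fragment:
  thiophene ring core → C:4 H:4 S:1
  (− 1 ring H displaced by substituents)
  + CH2CH2CH3 → C:3 H:7
Element totals:
  C: 7
  H: 10
  S: 1
Molecular formula: C7H10S.
Molar mass = 126.217 g/mol.
Mass from C: 7 × 12.011 = 84.077 g/mol.
%C = 84.077 / 126.217 × 100 = 66.61%.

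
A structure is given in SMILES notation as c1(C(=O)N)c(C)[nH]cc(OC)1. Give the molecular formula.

C7H10N2O2

Atom tally by fragment:
  pyrrole ring core → C:4 H:5 N:1
  (− 3 ring H displaced by substituents)
  + CONH2 → C:1 H:2 O:1 N:1
  + CH3 → C:1 H:3
  + OCH3 → C:1 H:3 O:1
Element totals:
  C: 7
  H: 10
  N: 2
  O: 2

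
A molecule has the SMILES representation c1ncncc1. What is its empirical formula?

C2H2N

Atom tally by fragment:
  pyrimidine ring core → C:4 H:4 N:2
Element totals:
  C: 4
  H: 4
  N: 2
Molecular formula: C4H4N2.
gcd of subscripts = 2; dividing each by 2:
  C: 4/2 = 2
  H: 4/2 = 2
  N: 2/2 = 1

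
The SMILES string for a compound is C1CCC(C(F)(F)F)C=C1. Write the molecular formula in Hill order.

C7H9F3

Atom tally by fragment:
  cyclohexene ring core → C:6 H:10
  (− 1 ring H displaced by substituents)
  + CF3 → C:1 F:3
Element totals:
  C: 7
  H: 9
  F: 3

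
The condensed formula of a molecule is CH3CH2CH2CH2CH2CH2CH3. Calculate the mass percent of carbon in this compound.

Atom tally by fragment:
  CH3 → C:1 H:3
  CH2 → C:1 H:2
  CH2 → C:1 H:2
  CH2 → C:1 H:2
  CH2 → C:1 H:2
  CH2 → C:1 H:2
  CH3 → C:1 H:3
Element totals:
  C: 7
  H: 16
Molecular formula: C7H16.
Molar mass = 100.205 g/mol.
Mass from C: 7 × 12.011 = 84.077 g/mol.
%C = 84.077 / 100.205 × 100 = 83.90%.

83.90%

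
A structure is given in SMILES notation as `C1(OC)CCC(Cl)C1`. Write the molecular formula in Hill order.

C6H11ClO

Atom tally by fragment:
  cyclopentane ring core → C:5 H:10
  (− 2 ring H displaced by substituents)
  + OCH3 → C:1 H:3 O:1
  + Cl → Cl:1
Element totals:
  C: 6
  H: 11
  Cl: 1
  O: 1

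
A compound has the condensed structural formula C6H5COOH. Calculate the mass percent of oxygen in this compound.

26.20%

Element totals:
  C: 7
  H: 6
  O: 2
Molecular formula: C7H6O2.
Molar mass = 122.123 g/mol.
Mass from O: 2 × 15.999 = 31.998 g/mol.
%O = 31.998 / 122.123 × 100 = 26.20%.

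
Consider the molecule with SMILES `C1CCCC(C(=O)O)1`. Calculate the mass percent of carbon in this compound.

63.14%

Atom tally by fragment:
  cyclopentane ring core → C:5 H:10
  (− 1 ring H displaced by substituents)
  + COOH → C:1 H:1 O:2
Element totals:
  C: 6
  H: 10
  O: 2
Molecular formula: C6H10O2.
Molar mass = 114.144 g/mol.
Mass from C: 6 × 12.011 = 72.066 g/mol.
%C = 72.066 / 114.144 × 100 = 63.14%.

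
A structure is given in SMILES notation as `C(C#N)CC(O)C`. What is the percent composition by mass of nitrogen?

Atom tally by fragment:
  NCCH2 → C:2 H:2 N:1
  CH2 → C:1 H:2
  CH(OH) → C:1 H:2 O:1
  CH3 → C:1 H:3
Element totals:
  C: 5
  H: 9
  N: 1
  O: 1
Molecular formula: C5H9NO.
Molar mass = 99.133 g/mol.
Mass from N: 1 × 14.007 = 14.007 g/mol.
%N = 14.007 / 99.133 × 100 = 14.13%.

14.13%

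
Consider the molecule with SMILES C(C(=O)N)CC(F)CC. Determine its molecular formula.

C6H12FNO

Atom tally by fragment:
  H2NOCCH2 → C:2 H:4 O:1 N:1
  CH2 → C:1 H:2
  CH(F) → C:1 H:1 F:1
  CH2 → C:1 H:2
  CH3 → C:1 H:3
Element totals:
  C: 6
  H: 12
  F: 1
  N: 1
  O: 1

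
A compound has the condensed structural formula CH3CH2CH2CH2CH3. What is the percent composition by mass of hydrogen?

16.76%

Element totals:
  C: 5
  H: 12
Molecular formula: C5H12.
Molar mass = 72.151 g/mol.
Mass from H: 12 × 1.008 = 12.096 g/mol.
%H = 12.096 / 72.151 × 100 = 16.76%.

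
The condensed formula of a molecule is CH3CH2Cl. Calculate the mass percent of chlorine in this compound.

Atom tally by fragment:
  CH3 → C:1 H:3
  CH2Cl → C:1 H:2 Cl:1
Element totals:
  C: 2
  H: 5
  Cl: 1
Molecular formula: C2H5Cl.
Molar mass = 64.512 g/mol.
Mass from Cl: 1 × 35.45 = 35.450 g/mol.
%Cl = 35.450 / 64.512 × 100 = 54.95%.

54.95%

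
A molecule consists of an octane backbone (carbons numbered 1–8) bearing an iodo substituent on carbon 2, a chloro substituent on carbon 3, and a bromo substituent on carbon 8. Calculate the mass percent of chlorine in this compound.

10.03%

Atom tally by fragment:
  CH3 → C:1 H:3
  CH(I) → C:1 H:1 I:1
  CH(Cl) → C:1 H:1 Cl:1
  CH2 → C:1 H:2
  CH2 → C:1 H:2
  CH2 → C:1 H:2
  CH2 → C:1 H:2
  CH2Br → C:1 H:2 Br:1
Element totals:
  C: 8
  H: 15
  Br: 1
  Cl: 1
  I: 1
Molecular formula: C8H15BrClI.
Molar mass = 353.466 g/mol.
Mass from Cl: 1 × 35.45 = 35.450 g/mol.
%Cl = 35.450 / 353.466 × 100 = 10.03%.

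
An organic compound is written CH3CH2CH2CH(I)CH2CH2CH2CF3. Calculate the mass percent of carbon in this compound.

32.67%

Element totals:
  C: 8
  H: 14
  F: 3
  I: 1
Molecular formula: C8H14F3I.
Molar mass = 294.098 g/mol.
Mass from C: 8 × 12.011 = 96.088 g/mol.
%C = 96.088 / 294.098 × 100 = 32.67%.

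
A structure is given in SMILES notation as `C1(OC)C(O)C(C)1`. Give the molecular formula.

C5H10O2

Atom tally by fragment:
  cyclopropane ring core → C:3 H:6
  (− 3 ring H displaced by substituents)
  + OCH3 → C:1 H:3 O:1
  + OH → O:1 H:1
  + CH3 → C:1 H:3
Element totals:
  C: 5
  H: 10
  O: 2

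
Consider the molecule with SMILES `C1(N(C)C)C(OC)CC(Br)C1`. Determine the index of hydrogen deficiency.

1

Atom tally by fragment:
  cyclopentane ring core → C:5 H:10
  (− 3 ring H displaced by substituents)
  + N(CH3)2 → N:1 C:2 H:6
  + OCH3 → C:1 H:3 O:1
  + Br → Br:1
Element totals:
  C: 8
  H: 16
  Br: 1
  N: 1
  O: 1
Molecular formula: C8H16BrNO.
DoU = (2C + 2 + N − H − X) / 2 = (2·8 + 2 + 1 − 16 − 1) / 2 = 1.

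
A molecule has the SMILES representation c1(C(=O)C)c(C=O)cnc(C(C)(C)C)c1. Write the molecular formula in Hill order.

C12H15NO2

Atom tally by fragment:
  pyridine ring core → C:5 H:5 N:1
  (− 3 ring H displaced by substituents)
  + COCH3 → C:2 H:3 O:1
  + CHO → C:1 H:1 O:1
  + C(CH3)3 → C:4 H:9
Element totals:
  C: 12
  H: 15
  N: 1
  O: 2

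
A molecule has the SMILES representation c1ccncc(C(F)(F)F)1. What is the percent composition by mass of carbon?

Atom tally by fragment:
  pyridine ring core → C:5 H:5 N:1
  (− 1 ring H displaced by substituents)
  + CF3 → C:1 F:3
Element totals:
  C: 6
  H: 4
  F: 3
  N: 1
Molecular formula: C6H4F3N.
Molar mass = 147.099 g/mol.
Mass from C: 6 × 12.011 = 72.066 g/mol.
%C = 72.066 / 147.099 × 100 = 48.99%.

48.99%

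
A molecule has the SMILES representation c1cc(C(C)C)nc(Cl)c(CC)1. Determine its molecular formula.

Atom tally by fragment:
  pyridine ring core → C:5 H:5 N:1
  (− 3 ring H displaced by substituents)
  + CH(CH3)2 → C:3 H:7
  + Cl → Cl:1
  + C2H5 → C:2 H:5
Element totals:
  C: 10
  H: 14
  Cl: 1
  N: 1

C10H14ClN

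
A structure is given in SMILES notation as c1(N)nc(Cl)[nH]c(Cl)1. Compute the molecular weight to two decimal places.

151.98 g/mol

Atom tally by fragment:
  imidazole ring core → C:3 H:4 N:2
  (− 3 ring H displaced by substituents)
  + NH2 → N:1 H:2
  + Cl → Cl:1
  + Cl → Cl:1
Element totals:
  C: 3
  H: 3
  Cl: 2
  N: 3
Molecular formula: C3H3Cl2N3.
  M = 3(12.011) + 3(1.008) + 2(35.45) + 3(14.007)
    = 36.033 + 3.024 + 70.900 + 42.021 = 151.978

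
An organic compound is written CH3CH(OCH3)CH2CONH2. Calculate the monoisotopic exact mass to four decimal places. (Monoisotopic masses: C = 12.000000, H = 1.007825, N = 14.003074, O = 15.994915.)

Atom tally by fragment:
  CH3 → C:1 H:3
  CH(OCH3) → C:2 H:4 O:1
  CH2CONH2 → C:2 H:4 O:1 N:1
Element totals:
  C: 5
  H: 11
  N: 1
  O: 2
Molecular formula: C5H11NO2.
  M = 5(12.0) + 11(1.007825) + 14.003074 + 2(15.994915)
    = 60.000000 + 11.086075 + 14.003074 + 31.989830 = 117.078979

117.0790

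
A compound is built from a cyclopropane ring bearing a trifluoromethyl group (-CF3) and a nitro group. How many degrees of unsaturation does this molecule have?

2

Atom tally by fragment:
  cyclopropane ring core → C:3 H:6
  (− 2 ring H displaced by substituents)
  + CF3 → C:1 F:3
  + NO2 → N:1 O:2
Element totals:
  C: 4
  H: 4
  F: 3
  N: 1
  O: 2
Molecular formula: C4H4F3NO2.
DoU = (2C + 2 + N − H − X) / 2 = (2·4 + 2 + 1 − 4 − 3) / 2 = 2.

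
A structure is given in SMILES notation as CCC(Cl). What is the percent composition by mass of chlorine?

Atom tally by fragment:
  CH3 → C:1 H:3
  CH2 → C:1 H:2
  CH2Cl → C:1 H:2 Cl:1
Element totals:
  C: 3
  H: 7
  Cl: 1
Molecular formula: C3H7Cl.
Molar mass = 78.539 g/mol.
Mass from Cl: 1 × 35.45 = 35.450 g/mol.
%Cl = 35.450 / 78.539 × 100 = 45.14%.

45.14%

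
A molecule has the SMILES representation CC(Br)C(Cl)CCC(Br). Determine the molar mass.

278.41 g/mol

Atom tally by fragment:
  CH3 → C:1 H:3
  CH(Br) → C:1 H:1 Br:1
  CH(Cl) → C:1 H:1 Cl:1
  CH2 → C:1 H:2
  CH2 → C:1 H:2
  CH2Br → C:1 H:2 Br:1
Element totals:
  C: 6
  H: 11
  Br: 2
  Cl: 1
Molecular formula: C6H11Br2Cl.
  M = 6(12.011) + 11(1.008) + 2(79.904) + 35.45
    = 72.066 + 11.088 + 159.808 + 35.450 = 278.412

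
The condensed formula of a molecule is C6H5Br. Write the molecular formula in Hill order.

C6H5Br

Element totals:
  C: 6
  H: 5
  Br: 1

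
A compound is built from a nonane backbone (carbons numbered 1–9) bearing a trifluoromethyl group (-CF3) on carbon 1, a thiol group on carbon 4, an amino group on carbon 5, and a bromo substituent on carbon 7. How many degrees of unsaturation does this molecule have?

Atom tally by fragment:
  F3CCH2 → C:2 H:2 F:3
  CH2 → C:1 H:2
  CH2 → C:1 H:2
  CH(SH) → C:1 H:2 S:1
  CH(NH2) → C:1 H:3 N:1
  CH2 → C:1 H:2
  CH(Br) → C:1 H:1 Br:1
  CH2 → C:1 H:2
  CH3 → C:1 H:3
Element totals:
  C: 10
  H: 19
  Br: 1
  F: 3
  N: 1
  S: 1
Molecular formula: C10H19BrF3NS.
DoU = (2C + 2 + N − H − X) / 2 = (2·10 + 2 + 1 − 19 − 4) / 2 = 0.

0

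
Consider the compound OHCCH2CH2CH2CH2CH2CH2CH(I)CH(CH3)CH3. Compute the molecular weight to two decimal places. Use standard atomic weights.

Element totals:
  C: 11
  H: 21
  I: 1
  O: 1
Molecular formula: C11H21IO.
  M = 11(12.011) + 21(1.008) + 126.904 + 15.999
    = 132.121 + 21.168 + 126.904 + 15.999 = 296.192

296.19 g/mol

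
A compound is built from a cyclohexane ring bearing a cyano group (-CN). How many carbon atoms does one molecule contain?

7

Atom tally by fragment:
  cyclohexane ring core → C:6 H:12
  (− 1 ring H displaced by substituents)
  + CN → C:1 N:1
Element totals:
  C: 7
  H: 11
  N: 1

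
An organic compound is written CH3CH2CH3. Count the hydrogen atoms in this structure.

Atom tally by fragment:
  CH3 → C:1 H:3
  CH2 → C:1 H:2
  CH3 → C:1 H:3
Element totals:
  C: 3
  H: 8

8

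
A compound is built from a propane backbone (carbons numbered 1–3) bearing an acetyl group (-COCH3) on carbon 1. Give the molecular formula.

Atom tally by fragment:
  CH3COCH2 → C:3 H:5 O:1
  CH2 → C:1 H:2
  CH3 → C:1 H:3
Element totals:
  C: 5
  H: 10
  O: 1

C5H10O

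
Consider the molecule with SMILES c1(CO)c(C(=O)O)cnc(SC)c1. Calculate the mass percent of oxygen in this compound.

Atom tally by fragment:
  pyridine ring core → C:5 H:5 N:1
  (− 3 ring H displaced by substituents)
  + CH2OH → C:1 H:3 O:1
  + COOH → C:1 H:1 O:2
  + SCH3 → C:1 H:3 S:1
Element totals:
  C: 8
  H: 9
  N: 1
  O: 3
  S: 1
Molecular formula: C8H9NO3S.
Molar mass = 199.224 g/mol.
Mass from O: 3 × 15.999 = 47.997 g/mol.
%O = 47.997 / 199.224 × 100 = 24.09%.

24.09%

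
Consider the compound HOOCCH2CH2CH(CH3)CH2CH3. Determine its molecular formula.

C7H14O2

Atom tally by fragment:
  HOOCCH2 → C:2 H:3 O:2
  CH2 → C:1 H:2
  CH(CH3) → C:2 H:4
  CH2 → C:1 H:2
  CH3 → C:1 H:3
Element totals:
  C: 7
  H: 14
  O: 2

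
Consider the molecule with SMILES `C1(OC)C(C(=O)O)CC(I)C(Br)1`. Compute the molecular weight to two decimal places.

Atom tally by fragment:
  cyclopentane ring core → C:5 H:10
  (− 4 ring H displaced by substituents)
  + OCH3 → C:1 H:3 O:1
  + COOH → C:1 H:1 O:2
  + I → I:1
  + Br → Br:1
Element totals:
  C: 7
  H: 10
  Br: 1
  I: 1
  O: 3
Molecular formula: C7H10BrIO3.
  M = 7(12.011) + 10(1.008) + 79.904 + 126.904 + 3(15.999)
    = 84.077 + 10.080 + 79.904 + 126.904 + 47.997 = 348.962

348.96 g/mol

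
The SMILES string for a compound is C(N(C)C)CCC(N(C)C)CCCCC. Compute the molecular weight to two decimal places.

214.40 g/mol

Atom tally by fragment:
  (CH3)2NCH2 → C:3 H:8 N:1
  CH2 → C:1 H:2
  CH2 → C:1 H:2
  CH(N(CH3)2) → C:3 H:7 N:1
  CH2 → C:1 H:2
  CH2 → C:1 H:2
  CH2 → C:1 H:2
  CH2 → C:1 H:2
  CH3 → C:1 H:3
Element totals:
  C: 13
  H: 30
  N: 2
Molecular formula: C13H30N2.
  M = 13(12.011) + 30(1.008) + 2(14.007)
    = 156.143 + 30.240 + 28.014 = 214.397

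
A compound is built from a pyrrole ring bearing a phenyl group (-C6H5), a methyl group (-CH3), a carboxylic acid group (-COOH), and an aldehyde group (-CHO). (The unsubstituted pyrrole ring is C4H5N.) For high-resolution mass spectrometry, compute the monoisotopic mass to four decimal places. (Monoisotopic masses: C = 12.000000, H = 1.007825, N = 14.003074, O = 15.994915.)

Atom tally by fragment:
  pyrrole ring core → C:4 H:5 N:1
  (− 4 ring H displaced by substituents)
  + C6H5 → C:6 H:5
  + CH3 → C:1 H:3
  + COOH → C:1 H:1 O:2
  + CHO → C:1 H:1 O:1
Element totals:
  C: 13
  H: 11
  N: 1
  O: 3
Molecular formula: C13H11NO3.
  M = 13(12.0) + 11(1.007825) + 14.003074 + 3(15.994915)
    = 156.000000 + 11.086075 + 14.003074 + 47.984745 = 229.073894

229.0739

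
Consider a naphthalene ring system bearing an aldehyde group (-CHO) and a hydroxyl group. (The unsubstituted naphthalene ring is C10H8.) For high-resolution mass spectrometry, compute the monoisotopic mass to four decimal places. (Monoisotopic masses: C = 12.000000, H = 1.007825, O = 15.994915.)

172.0524

Atom tally by fragment:
  naphthalene ring system core → C:10 H:8
  (− 2 ring H displaced by substituents)
  + CHO → C:1 H:1 O:1
  + OH → O:1 H:1
Element totals:
  C: 11
  H: 8
  O: 2
Molecular formula: C11H8O2.
  M = 11(12.0) + 8(1.007825) + 2(15.994915)
    = 132.000000 + 8.062600 + 31.989830 = 172.052430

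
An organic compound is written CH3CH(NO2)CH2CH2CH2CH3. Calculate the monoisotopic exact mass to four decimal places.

131.0946

Atom tally by fragment:
  CH3 → C:1 H:3
  CH(NO2) → C:1 H:1 N:1 O:2
  CH2 → C:1 H:2
  CH2 → C:1 H:2
  CH2 → C:1 H:2
  CH3 → C:1 H:3
Element totals:
  C: 6
  H: 13
  N: 1
  O: 2
Molecular formula: C6H13NO2.
  M = 6(12.0) + 13(1.007825) + 14.003074 + 2(15.994915)
    = 72.000000 + 13.101725 + 14.003074 + 31.989830 = 131.094629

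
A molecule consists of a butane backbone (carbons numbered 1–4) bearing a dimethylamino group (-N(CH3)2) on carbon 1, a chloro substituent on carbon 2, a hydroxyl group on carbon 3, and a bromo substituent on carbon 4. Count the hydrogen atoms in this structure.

13

Atom tally by fragment:
  (CH3)2NCH2 → C:3 H:8 N:1
  CH(Cl) → C:1 H:1 Cl:1
  CH(OH) → C:1 H:2 O:1
  CH2Br → C:1 H:2 Br:1
Element totals:
  C: 6
  H: 13
  Br: 1
  Cl: 1
  N: 1
  O: 1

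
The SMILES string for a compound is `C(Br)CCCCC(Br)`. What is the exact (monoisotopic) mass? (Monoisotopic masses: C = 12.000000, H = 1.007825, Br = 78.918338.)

Atom tally by fragment:
  BrCH2 → C:1 H:2 Br:1
  CH2 → C:1 H:2
  CH2 → C:1 H:2
  CH2 → C:1 H:2
  CH2 → C:1 H:2
  CH2Br → C:1 H:2 Br:1
Element totals:
  C: 6
  H: 12
  Br: 2
Molecular formula: C6H12Br2.
  M = 6(12.0) + 12(1.007825) + 2(78.918338)
    = 72.000000 + 12.093900 + 157.836676 = 241.930576

241.9306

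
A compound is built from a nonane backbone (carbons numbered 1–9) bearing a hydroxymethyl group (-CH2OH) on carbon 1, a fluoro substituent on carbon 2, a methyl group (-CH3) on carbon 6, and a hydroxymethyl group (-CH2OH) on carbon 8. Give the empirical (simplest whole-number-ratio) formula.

Atom tally by fragment:
  HOCH2CH2 → C:2 H:5 O:1
  CH(F) → C:1 H:1 F:1
  CH2 → C:1 H:2
  CH2 → C:1 H:2
  CH2 → C:1 H:2
  CH(CH3) → C:2 H:4
  CH2 → C:1 H:2
  CH(CH2OH) → C:2 H:4 O:1
  CH3 → C:1 H:3
Element totals:
  C: 12
  H: 25
  F: 1
  O: 2
Molecular formula: C12H25FO2.
gcd of subscripts (12, 1, 25, 2) = 1, so the empirical formula equals the molecular formula.

C12H25FO2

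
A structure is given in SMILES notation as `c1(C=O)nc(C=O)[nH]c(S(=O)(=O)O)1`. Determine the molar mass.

Atom tally by fragment:
  imidazole ring core → C:3 H:4 N:2
  (− 3 ring H displaced by substituents)
  + CHO → C:1 H:1 O:1
  + CHO → C:1 H:1 O:1
  + SO3H → S:1 O:3 H:1
Element totals:
  C: 5
  H: 4
  N: 2
  O: 5
  S: 1
Molecular formula: C5H4N2O5S.
  M = 5(12.011) + 4(1.008) + 2(14.007) + 5(15.999) + 32.06
    = 60.055 + 4.032 + 28.014 + 79.995 + 32.060 = 204.156

204.16 g/mol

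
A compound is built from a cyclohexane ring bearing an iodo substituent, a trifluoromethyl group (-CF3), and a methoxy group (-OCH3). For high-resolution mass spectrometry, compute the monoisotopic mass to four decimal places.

307.9885

Atom tally by fragment:
  cyclohexane ring core → C:6 H:12
  (− 3 ring H displaced by substituents)
  + I → I:1
  + CF3 → C:1 F:3
  + OCH3 → C:1 H:3 O:1
Element totals:
  C: 8
  H: 12
  F: 3
  I: 1
  O: 1
Molecular formula: C8H12F3IO.
  M = 8(12.0) + 12(1.007825) + 3(18.998403) + 126.904472 + 15.994915
    = 96.000000 + 12.093900 + 56.995209 + 126.904472 + 15.994915 = 307.988496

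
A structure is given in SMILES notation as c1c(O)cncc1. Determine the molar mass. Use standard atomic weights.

Atom tally by fragment:
  pyridine ring core → C:5 H:5 N:1
  (− 1 ring H displaced by substituents)
  + OH → O:1 H:1
Element totals:
  C: 5
  H: 5
  N: 1
  O: 1
Molecular formula: C5H5NO.
  M = 5(12.011) + 5(1.008) + 14.007 + 15.999
    = 60.055 + 5.040 + 14.007 + 15.999 = 95.101

95.10 g/mol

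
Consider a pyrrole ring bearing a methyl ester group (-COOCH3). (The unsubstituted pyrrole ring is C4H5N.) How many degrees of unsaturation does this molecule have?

Atom tally by fragment:
  pyrrole ring core → C:4 H:5 N:1
  (− 1 ring H displaced by substituents)
  + COOCH3 → C:2 H:3 O:2
Element totals:
  C: 6
  H: 7
  N: 1
  O: 2
Molecular formula: C6H7NO2.
DoU = (2C + 2 + N − H − X) / 2 = (2·6 + 2 + 1 − 7 − 0) / 2 = 4.

4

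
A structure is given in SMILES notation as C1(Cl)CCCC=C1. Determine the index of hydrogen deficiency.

Atom tally by fragment:
  cyclohexene ring core → C:6 H:10
  (− 1 ring H displaced by substituents)
  + Cl → Cl:1
Element totals:
  C: 6
  H: 9
  Cl: 1
Molecular formula: C6H9Cl.
DoU = (2C + 2 + N − H − X) / 2 = (2·6 + 2 + 0 − 9 − 1) / 2 = 2.

2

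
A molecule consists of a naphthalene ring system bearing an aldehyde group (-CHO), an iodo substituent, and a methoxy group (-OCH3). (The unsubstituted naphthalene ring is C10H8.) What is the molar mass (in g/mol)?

312.11 g/mol

Atom tally by fragment:
  naphthalene ring system core → C:10 H:8
  (− 3 ring H displaced by substituents)
  + CHO → C:1 H:1 O:1
  + I → I:1
  + OCH3 → C:1 H:3 O:1
Element totals:
  C: 12
  H: 9
  I: 1
  O: 2
Molecular formula: C12H9IO2.
  M = 12(12.011) + 9(1.008) + 126.904 + 2(15.999)
    = 144.132 + 9.072 + 126.904 + 31.998 = 312.106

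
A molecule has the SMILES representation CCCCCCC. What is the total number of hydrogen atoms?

16

Atom tally by fragment:
  CH3 → C:1 H:3
  CH2 → C:1 H:2
  CH2 → C:1 H:2
  CH2 → C:1 H:2
  CH2 → C:1 H:2
  CH2 → C:1 H:2
  CH3 → C:1 H:3
Element totals:
  C: 7
  H: 16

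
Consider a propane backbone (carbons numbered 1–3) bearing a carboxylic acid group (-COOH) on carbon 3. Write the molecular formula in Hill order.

C4H8O2

Atom tally by fragment:
  CH3 → C:1 H:3
  CH2 → C:1 H:2
  CH2COOH → C:2 H:3 O:2
Element totals:
  C: 4
  H: 8
  O: 2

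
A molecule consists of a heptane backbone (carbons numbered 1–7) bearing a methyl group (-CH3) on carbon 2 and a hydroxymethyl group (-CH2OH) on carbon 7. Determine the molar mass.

Atom tally by fragment:
  CH3 → C:1 H:3
  CH(CH3) → C:2 H:4
  CH2 → C:1 H:2
  CH2 → C:1 H:2
  CH2 → C:1 H:2
  CH2 → C:1 H:2
  CH2CH2OH → C:2 H:5 O:1
Element totals:
  C: 9
  H: 20
  O: 1
Molecular formula: C9H20O.
  M = 9(12.011) + 20(1.008) + 15.999
    = 108.099 + 20.160 + 15.999 = 144.258

144.26 g/mol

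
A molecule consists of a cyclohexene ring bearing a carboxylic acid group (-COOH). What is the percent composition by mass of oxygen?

25.36%

Atom tally by fragment:
  cyclohexene ring core → C:6 H:10
  (− 1 ring H displaced by substituents)
  + COOH → C:1 H:1 O:2
Element totals:
  C: 7
  H: 10
  O: 2
Molecular formula: C7H10O2.
Molar mass = 126.155 g/mol.
Mass from O: 2 × 15.999 = 31.998 g/mol.
%O = 31.998 / 126.155 × 100 = 25.36%.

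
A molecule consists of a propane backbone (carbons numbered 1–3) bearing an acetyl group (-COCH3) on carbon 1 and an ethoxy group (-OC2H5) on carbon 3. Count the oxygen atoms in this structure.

Atom tally by fragment:
  CH3COCH2 → C:3 H:5 O:1
  CH2 → C:1 H:2
  CH2OC2H5 → C:3 H:7 O:1
Element totals:
  C: 7
  H: 14
  O: 2

2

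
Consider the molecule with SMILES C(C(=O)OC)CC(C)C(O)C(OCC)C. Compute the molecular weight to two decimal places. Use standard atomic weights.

Atom tally by fragment:
  CH3OOCCH2 → C:3 H:5 O:2
  CH2 → C:1 H:2
  CH(CH3) → C:2 H:4
  CH(OH) → C:1 H:2 O:1
  CH(OC2H5) → C:3 H:6 O:1
  CH3 → C:1 H:3
Element totals:
  C: 11
  H: 22
  O: 4
Molecular formula: C11H22O4.
  M = 11(12.011) + 22(1.008) + 4(15.999)
    = 132.121 + 22.176 + 63.996 = 218.293

218.29 g/mol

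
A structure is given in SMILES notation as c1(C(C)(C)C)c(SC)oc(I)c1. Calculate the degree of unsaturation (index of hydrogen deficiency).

Atom tally by fragment:
  furan ring core → C:4 H:4 O:1
  (− 3 ring H displaced by substituents)
  + C(CH3)3 → C:4 H:9
  + SCH3 → C:1 H:3 S:1
  + I → I:1
Element totals:
  C: 9
  H: 13
  I: 1
  O: 1
  S: 1
Molecular formula: C9H13IOS.
DoU = (2C + 2 + N − H − X) / 2 = (2·9 + 2 + 0 − 13 − 1) / 2 = 3.

3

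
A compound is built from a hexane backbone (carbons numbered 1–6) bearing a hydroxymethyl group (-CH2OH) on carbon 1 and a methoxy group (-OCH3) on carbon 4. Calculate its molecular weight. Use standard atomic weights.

Atom tally by fragment:
  HOCH2CH2 → C:2 H:5 O:1
  CH2 → C:1 H:2
  CH2 → C:1 H:2
  CH(OCH3) → C:2 H:4 O:1
  CH2 → C:1 H:2
  CH3 → C:1 H:3
Element totals:
  C: 8
  H: 18
  O: 2
Molecular formula: C8H18O2.
  M = 8(12.011) + 18(1.008) + 2(15.999)
    = 96.088 + 18.144 + 31.998 = 146.230

146.23 g/mol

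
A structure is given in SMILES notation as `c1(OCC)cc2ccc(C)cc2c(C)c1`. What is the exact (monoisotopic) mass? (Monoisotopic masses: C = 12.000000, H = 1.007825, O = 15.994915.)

200.1201

Atom tally by fragment:
  naphthalene ring system core → C:10 H:8
  (− 3 ring H displaced by substituents)
  + OC2H5 → C:2 H:5 O:1
  + CH3 → C:1 H:3
  + CH3 → C:1 H:3
Element totals:
  C: 14
  H: 16
  O: 1
Molecular formula: C14H16O.
  M = 14(12.0) + 16(1.007825) + 15.994915
    = 168.000000 + 16.125200 + 15.994915 = 200.120115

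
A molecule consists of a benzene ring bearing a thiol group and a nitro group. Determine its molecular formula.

C6H5NO2S

Atom tally by fragment:
  benzene ring core → C:6 H:6
  (− 2 ring H displaced by substituents)
  + SH → S:1 H:1
  + NO2 → N:1 O:2
Element totals:
  C: 6
  H: 5
  N: 1
  O: 2
  S: 1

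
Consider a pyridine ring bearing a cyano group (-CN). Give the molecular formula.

C6H4N2

Atom tally by fragment:
  pyridine ring core → C:5 H:5 N:1
  (− 1 ring H displaced by substituents)
  + CN → C:1 N:1
Element totals:
  C: 6
  H: 4
  N: 2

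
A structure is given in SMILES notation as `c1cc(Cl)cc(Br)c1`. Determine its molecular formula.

C6H4BrCl

Atom tally by fragment:
  benzene ring core → C:6 H:6
  (− 2 ring H displaced by substituents)
  + Cl → Cl:1
  + Br → Br:1
Element totals:
  C: 6
  H: 4
  Br: 1
  Cl: 1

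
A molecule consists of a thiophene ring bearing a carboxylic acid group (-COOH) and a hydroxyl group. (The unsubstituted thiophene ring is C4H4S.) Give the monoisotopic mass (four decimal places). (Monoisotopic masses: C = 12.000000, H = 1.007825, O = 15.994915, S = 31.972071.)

143.9881

Atom tally by fragment:
  thiophene ring core → C:4 H:4 S:1
  (− 2 ring H displaced by substituents)
  + COOH → C:1 H:1 O:2
  + OH → O:1 H:1
Element totals:
  C: 5
  H: 4
  O: 3
  S: 1
Molecular formula: C5H4O3S.
  M = 5(12.0) + 4(1.007825) + 3(15.994915) + 31.972071
    = 60.000000 + 4.031300 + 47.984745 + 31.972071 = 143.988116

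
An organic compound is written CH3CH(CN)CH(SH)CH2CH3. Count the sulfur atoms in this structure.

1

Element totals:
  C: 6
  H: 11
  N: 1
  S: 1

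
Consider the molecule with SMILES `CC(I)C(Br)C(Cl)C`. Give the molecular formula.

Atom tally by fragment:
  CH3 → C:1 H:3
  CH(I) → C:1 H:1 I:1
  CH(Br) → C:1 H:1 Br:1
  CH(Cl) → C:1 H:1 Cl:1
  CH3 → C:1 H:3
Element totals:
  C: 5
  H: 9
  Br: 1
  Cl: 1
  I: 1

C5H9BrClI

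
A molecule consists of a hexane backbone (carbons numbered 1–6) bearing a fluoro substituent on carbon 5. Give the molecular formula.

Atom tally by fragment:
  CH3 → C:1 H:3
  CH2 → C:1 H:2
  CH2 → C:1 H:2
  CH2 → C:1 H:2
  CH(F) → C:1 H:1 F:1
  CH3 → C:1 H:3
Element totals:
  C: 6
  H: 13
  F: 1

C6H13F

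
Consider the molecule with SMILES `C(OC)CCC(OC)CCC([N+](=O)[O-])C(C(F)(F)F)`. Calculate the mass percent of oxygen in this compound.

Atom tally by fragment:
  CH3OCH2 → C:2 H:5 O:1
  CH2 → C:1 H:2
  CH2 → C:1 H:2
  CH(OCH3) → C:2 H:4 O:1
  CH2 → C:1 H:2
  CH2 → C:1 H:2
  CH(NO2) → C:1 H:1 N:1 O:2
  CH2CF3 → C:2 H:2 F:3
Element totals:
  C: 11
  H: 20
  F: 3
  N: 1
  O: 4
Molecular formula: C11H20F3NO4.
Molar mass = 287.278 g/mol.
Mass from O: 4 × 15.999 = 63.996 g/mol.
%O = 63.996 / 287.278 × 100 = 22.28%.

22.28%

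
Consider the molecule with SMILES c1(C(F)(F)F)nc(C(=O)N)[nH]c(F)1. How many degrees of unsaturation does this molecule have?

Atom tally by fragment:
  imidazole ring core → C:3 H:4 N:2
  (− 3 ring H displaced by substituents)
  + CF3 → C:1 F:3
  + CONH2 → C:1 H:2 O:1 N:1
  + F → F:1
Element totals:
  C: 5
  H: 3
  F: 4
  N: 3
  O: 1
Molecular formula: C5H3F4N3O.
DoU = (2C + 2 + N − H − X) / 2 = (2·5 + 2 + 3 − 3 − 4) / 2 = 4.

4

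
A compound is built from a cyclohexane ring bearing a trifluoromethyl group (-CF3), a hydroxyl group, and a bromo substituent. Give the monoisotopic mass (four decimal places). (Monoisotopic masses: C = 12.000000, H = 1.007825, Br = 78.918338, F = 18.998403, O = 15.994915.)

Atom tally by fragment:
  cyclohexane ring core → C:6 H:12
  (− 3 ring H displaced by substituents)
  + CF3 → C:1 F:3
  + OH → O:1 H:1
  + Br → Br:1
Element totals:
  C: 7
  H: 10
  Br: 1
  F: 3
  O: 1
Molecular formula: C7H10BrF3O.
  M = 7(12.0) + 10(1.007825) + 78.918338 + 3(18.998403) + 15.994915
    = 84.000000 + 10.078250 + 78.918338 + 56.995209 + 15.994915 = 245.986712

245.9867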